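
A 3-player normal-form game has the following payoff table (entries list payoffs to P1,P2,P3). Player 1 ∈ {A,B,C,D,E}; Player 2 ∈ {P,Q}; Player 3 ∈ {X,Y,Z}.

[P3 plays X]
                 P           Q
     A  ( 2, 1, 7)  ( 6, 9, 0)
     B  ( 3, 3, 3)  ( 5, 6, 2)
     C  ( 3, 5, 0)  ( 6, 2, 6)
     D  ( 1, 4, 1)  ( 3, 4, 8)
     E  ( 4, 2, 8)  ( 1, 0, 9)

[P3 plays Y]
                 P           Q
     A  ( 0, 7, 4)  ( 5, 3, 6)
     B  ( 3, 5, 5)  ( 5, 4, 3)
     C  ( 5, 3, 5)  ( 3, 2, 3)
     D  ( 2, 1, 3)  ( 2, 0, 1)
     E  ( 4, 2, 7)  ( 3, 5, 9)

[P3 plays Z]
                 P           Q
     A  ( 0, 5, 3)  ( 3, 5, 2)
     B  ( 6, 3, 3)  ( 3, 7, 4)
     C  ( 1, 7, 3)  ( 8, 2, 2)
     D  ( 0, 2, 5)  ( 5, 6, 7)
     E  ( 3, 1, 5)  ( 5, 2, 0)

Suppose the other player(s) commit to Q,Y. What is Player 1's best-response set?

BR_1 = {A,B}

u_1(A vs Q,Y) = 5
u_1(B vs Q,Y) = 5
u_1(C vs Q,Y) = 3
u_1(D vs Q,Y) = 2
u_1(E vs Q,Y) = 3
max payoff 5 at {A,B}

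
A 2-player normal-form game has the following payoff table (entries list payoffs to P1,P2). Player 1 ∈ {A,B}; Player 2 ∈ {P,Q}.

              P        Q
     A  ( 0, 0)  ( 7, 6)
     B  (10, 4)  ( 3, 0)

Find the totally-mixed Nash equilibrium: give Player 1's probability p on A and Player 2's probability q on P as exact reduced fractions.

p=2/5, q=2/7

P1 indiff ⇒ q·0+(1-q)·7 = q·10+(1-q)·3 ⇒ q(-10) = (1-q)(-4) ⇒ q = 2/7
P2 indiff ⇒ p·0+(1-p)·4 = p·6+(1-p)·0 ⇒ p(-6) = (1-p)(-4) ⇒ p = 2/5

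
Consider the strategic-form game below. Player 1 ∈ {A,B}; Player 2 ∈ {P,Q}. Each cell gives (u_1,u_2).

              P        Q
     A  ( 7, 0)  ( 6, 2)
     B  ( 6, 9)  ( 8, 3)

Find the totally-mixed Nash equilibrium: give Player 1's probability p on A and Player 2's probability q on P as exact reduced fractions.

P1 mixes 3/4 on A; P2 mixes 2/3 on P

P1 indiff ⇒ q·7+(1-q)·6 = q·6+(1-q)·8 ⇒ q(1) = (1-q)(2) ⇒ q = 2/3
P2 indiff ⇒ p·0+(1-p)·9 = p·2+(1-p)·3 ⇒ p(-2) = (1-p)(-6) ⇒ p = 3/4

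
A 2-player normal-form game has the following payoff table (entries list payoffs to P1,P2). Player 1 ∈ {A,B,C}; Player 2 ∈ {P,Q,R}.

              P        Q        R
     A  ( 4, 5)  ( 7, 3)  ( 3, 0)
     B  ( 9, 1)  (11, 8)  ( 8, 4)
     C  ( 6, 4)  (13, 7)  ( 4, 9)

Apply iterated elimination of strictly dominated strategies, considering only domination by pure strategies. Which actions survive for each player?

P1 drop A (B beats it: P:9>4 Q:11>7 R:8>3)
P2 drop P (Q beats it: B:8>1 C:7>4)
P1→{B,C} P2→{Q,R}

IESDS → P1:{B,C} P2:{Q,R}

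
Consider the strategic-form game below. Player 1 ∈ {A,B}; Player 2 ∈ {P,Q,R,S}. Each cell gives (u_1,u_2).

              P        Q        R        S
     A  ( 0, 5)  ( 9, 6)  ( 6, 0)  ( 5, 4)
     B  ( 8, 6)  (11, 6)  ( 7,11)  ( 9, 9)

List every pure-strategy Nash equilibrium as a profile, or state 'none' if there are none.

(A,P): not NE [P1→B gives 8>0; P2→Q gives 6>5]
(A,Q): not NE [P1→B gives 11>9]
(A,R): not NE [P1→B gives 7>6; P2→Q gives 6>0]
(A,S): not NE [P1→B gives 9>5; P2→Q gives 6>4]
(B,P): not NE [P2→R gives 11>6]
(B,Q): not NE [P2→R gives 11>6]
(B,R): NE
(B,S): not NE [P2→R gives 11>9]

Nash profiles: (B,R)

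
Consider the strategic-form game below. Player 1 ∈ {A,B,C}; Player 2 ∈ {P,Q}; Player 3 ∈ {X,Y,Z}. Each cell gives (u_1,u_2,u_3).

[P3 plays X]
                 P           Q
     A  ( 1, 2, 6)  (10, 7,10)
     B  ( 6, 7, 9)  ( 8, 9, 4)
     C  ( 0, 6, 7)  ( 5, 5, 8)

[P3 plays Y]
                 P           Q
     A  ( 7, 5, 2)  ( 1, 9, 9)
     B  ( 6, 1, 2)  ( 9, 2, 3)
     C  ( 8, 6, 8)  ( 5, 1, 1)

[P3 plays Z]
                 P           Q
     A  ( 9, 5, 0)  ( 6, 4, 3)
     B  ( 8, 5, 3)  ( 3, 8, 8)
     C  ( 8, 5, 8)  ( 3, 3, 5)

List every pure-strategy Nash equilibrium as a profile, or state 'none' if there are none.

(A,P,X): not NE [P1→B gives 6>1; P2→Q gives 7>2]
(A,P,Y): not NE [P1→C gives 8>7; P2→Q gives 9>5; P3→X gives 6>2]
(A,P,Z): not NE [P3→X gives 6>0]
(A,Q,X): NE
(A,Q,Y): not NE [P1→B gives 9>1; P3→X gives 10>9]
(A,Q,Z): not NE [P2→P gives 5>4; P3→X gives 10>3]
(B,P,X): not NE [P2→Q gives 9>7]
(B,P,Y): not NE [P1→C gives 8>6; P2→Q gives 2>1; P3→X gives 9>2]
(B,P,Z): not NE [P1→A gives 9>8; P2→Q gives 8>5; P3→X gives 9>3]
(B,Q,X): not NE [P1→A gives 10>8; P3→Z gives 8>4]
(B,Q,Y): not NE [P3→Z gives 8>3]
(B,Q,Z): not NE [P1→A gives 6>3]
(C,P,X): not NE [P1→B gives 6>0; P3→Z gives 8>7]
(C,P,Y): NE
(C,P,Z): not NE [P1→A gives 9>8]
(C,Q,X): not NE [P1→A gives 10>5; P2→P gives 6>5]
(C,Q,Y): not NE [P1→B gives 9>5; P2→P gives 6>1; P3→X gives 8>1]
(C,Q,Z): not NE [P1→A gives 6>3; P2→P gives 5>3; P3→X gives 8>5]

PSNE = {(A,Q,X), (C,P,Y)}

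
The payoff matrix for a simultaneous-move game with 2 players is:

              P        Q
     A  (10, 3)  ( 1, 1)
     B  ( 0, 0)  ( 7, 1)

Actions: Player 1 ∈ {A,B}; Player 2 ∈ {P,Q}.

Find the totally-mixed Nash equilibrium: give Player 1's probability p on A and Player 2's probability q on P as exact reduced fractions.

P1 indiff ⇒ q·10+(1-q)·1 = q·0+(1-q)·7 ⇒ q(10) = (1-q)(6) ⇒ q = 3/8
P2 indiff ⇒ p·3+(1-p)·0 = p·1+(1-p)·1 ⇒ p(2) = (1-p)(1) ⇒ p = 1/3

(p,q) = (1/3, 3/8)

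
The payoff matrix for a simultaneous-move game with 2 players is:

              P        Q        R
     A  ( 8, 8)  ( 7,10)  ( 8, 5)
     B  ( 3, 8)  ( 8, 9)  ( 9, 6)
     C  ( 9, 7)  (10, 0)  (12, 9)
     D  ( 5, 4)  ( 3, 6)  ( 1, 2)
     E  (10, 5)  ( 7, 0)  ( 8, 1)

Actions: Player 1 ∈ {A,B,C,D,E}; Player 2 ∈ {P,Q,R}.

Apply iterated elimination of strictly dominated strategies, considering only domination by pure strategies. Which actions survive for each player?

P1 drop A (C beats it: P:9>8 Q:10>7 R:12>8)
P1 drop B (C beats it: P:9>3 Q:10>8 R:12>9)
P1 drop D (C beats it: P:9>5 Q:10>3 R:12>1)
P2 drop Q (P beats it: C:7>0 E:5>0)
P1→{C,E} P2→{P,R}

Remaining: P1:{C,E} P2:{P,R}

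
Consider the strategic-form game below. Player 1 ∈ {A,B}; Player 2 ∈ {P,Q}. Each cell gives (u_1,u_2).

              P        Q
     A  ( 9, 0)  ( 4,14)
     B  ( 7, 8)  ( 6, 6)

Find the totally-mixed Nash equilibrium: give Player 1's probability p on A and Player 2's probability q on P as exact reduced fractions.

P1 indiff ⇒ q·9+(1-q)·4 = q·7+(1-q)·6 ⇒ q(2) = (1-q)(2) ⇒ q = 1/2
P2 indiff ⇒ p·0+(1-p)·8 = p·14+(1-p)·6 ⇒ p(-14) = (1-p)(-2) ⇒ p = 1/8

(p,q) = (1/8, 1/2)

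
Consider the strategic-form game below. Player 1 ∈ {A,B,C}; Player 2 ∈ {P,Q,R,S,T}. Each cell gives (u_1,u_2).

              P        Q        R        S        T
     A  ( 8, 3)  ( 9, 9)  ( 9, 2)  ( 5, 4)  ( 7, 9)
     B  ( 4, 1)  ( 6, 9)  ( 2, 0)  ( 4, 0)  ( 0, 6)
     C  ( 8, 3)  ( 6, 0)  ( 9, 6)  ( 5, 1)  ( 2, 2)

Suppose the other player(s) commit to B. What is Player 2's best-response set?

argmax u_2 = {Q}

u_2(P vs B) = 1
u_2(Q vs B) = 9
u_2(R vs B) = 0
u_2(S vs B) = 0
u_2(T vs B) = 6
max payoff 9 at {Q}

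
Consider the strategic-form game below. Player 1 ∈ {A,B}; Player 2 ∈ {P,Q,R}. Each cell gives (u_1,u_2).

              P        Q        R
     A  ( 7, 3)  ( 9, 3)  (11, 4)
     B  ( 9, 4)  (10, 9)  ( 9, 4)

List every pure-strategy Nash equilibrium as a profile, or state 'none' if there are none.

(A,P): not NE [P1→B gives 9>7; P2→R gives 4>3]
(A,Q): not NE [P1→B gives 10>9; P2→R gives 4>3]
(A,R): NE
(B,P): not NE [P2→Q gives 9>4]
(B,Q): NE
(B,R): not NE [P1→A gives 11>9; P2→Q gives 9>4]

Nash profiles: (A,R), (B,Q)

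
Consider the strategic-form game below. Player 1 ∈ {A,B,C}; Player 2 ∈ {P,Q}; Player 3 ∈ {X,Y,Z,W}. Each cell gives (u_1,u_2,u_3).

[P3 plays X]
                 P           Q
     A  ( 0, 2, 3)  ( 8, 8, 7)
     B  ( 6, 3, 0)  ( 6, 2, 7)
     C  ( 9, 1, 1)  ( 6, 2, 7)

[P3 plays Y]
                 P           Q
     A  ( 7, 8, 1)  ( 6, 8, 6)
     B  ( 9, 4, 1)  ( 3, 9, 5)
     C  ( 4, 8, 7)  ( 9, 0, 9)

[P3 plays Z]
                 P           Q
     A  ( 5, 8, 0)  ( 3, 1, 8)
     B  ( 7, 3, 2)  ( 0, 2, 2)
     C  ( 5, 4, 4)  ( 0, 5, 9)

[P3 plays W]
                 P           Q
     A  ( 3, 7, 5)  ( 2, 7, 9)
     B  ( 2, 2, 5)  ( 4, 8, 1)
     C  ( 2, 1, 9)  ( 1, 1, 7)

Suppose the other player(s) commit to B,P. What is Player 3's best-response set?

u_3(X vs B,P) = 0
u_3(Y vs B,P) = 1
u_3(Z vs B,P) = 2
u_3(W vs B,P) = 5
max payoff 5 at {W}

P3 best: {W}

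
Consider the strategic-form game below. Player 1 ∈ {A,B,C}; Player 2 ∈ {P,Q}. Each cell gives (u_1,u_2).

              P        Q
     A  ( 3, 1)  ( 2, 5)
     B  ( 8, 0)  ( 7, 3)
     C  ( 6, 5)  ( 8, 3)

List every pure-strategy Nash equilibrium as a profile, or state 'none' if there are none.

No pure NE.

(A,P): not NE [P1→B gives 8>3; P2→Q gives 5>1]
(A,Q): not NE [P1→C gives 8>2]
(B,P): not NE [P2→Q gives 3>0]
(B,Q): not NE [P1→C gives 8>7]
(C,P): not NE [P1→B gives 8>6]
(C,Q): not NE [P2→P gives 5>3]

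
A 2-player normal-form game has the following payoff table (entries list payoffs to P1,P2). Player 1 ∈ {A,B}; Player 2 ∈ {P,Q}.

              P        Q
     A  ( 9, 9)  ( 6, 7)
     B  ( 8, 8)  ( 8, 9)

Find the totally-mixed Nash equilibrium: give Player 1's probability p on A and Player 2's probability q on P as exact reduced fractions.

P1 mixes 1/3 on A; P2 mixes 2/3 on P

P1 indiff ⇒ q·9+(1-q)·6 = q·8+(1-q)·8 ⇒ q(1) = (1-q)(2) ⇒ q = 2/3
P2 indiff ⇒ p·9+(1-p)·8 = p·7+(1-p)·9 ⇒ p(2) = (1-p)(1) ⇒ p = 1/3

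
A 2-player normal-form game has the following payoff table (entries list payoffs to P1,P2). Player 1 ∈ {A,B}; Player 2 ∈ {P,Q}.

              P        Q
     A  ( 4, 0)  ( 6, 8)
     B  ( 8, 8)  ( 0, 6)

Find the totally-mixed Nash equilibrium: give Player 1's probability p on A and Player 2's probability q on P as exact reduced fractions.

P1 indiff ⇒ q·4+(1-q)·6 = q·8+(1-q)·0 ⇒ q(-4) = (1-q)(-6) ⇒ q = 3/5
P2 indiff ⇒ p·0+(1-p)·8 = p·8+(1-p)·6 ⇒ p(-8) = (1-p)(-2) ⇒ p = 1/5

P1 mixes 1/5 on A; P2 mixes 3/5 on P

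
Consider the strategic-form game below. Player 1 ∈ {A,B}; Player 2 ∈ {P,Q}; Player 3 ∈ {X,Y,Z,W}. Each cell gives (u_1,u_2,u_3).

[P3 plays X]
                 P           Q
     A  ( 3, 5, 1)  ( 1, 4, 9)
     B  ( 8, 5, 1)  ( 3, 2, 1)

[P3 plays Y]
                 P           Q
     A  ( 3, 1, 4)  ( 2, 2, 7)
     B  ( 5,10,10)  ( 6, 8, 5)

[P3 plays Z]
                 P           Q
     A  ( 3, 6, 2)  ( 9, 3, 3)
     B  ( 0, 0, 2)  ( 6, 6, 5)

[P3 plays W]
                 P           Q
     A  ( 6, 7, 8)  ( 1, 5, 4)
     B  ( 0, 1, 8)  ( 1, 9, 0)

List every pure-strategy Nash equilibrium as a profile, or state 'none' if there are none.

Nash profiles: (A,P,W), (B,P,Y)

(A,P,X): not NE [P1→B gives 8>3; P3→W gives 8>1]
(A,P,Y): not NE [P1→B gives 5>3; P2→Q gives 2>1; P3→W gives 8>4]
(A,P,Z): not NE [P3→W gives 8>2]
(A,P,W): NE
(A,Q,X): not NE [P1→B gives 3>1; P2→P gives 5>4]
(A,Q,Y): not NE [P1→B gives 6>2; P3→X gives 9>7]
(A,Q,Z): not NE [P2→P gives 6>3; P3→X gives 9>3]
(A,Q,W): not NE [P2→P gives 7>5; P3→X gives 9>4]
(B,P,X): not NE [P3→Y gives 10>1]
(B,P,Y): NE
(B,P,Z): not NE [P1→A gives 3>0; P2→Q gives 6>0; P3→Y gives 10>2]
(B,P,W): not NE [P1→A gives 6>0; P2→Q gives 9>1; P3→Y gives 10>8]
(B,Q,X): not NE [P2→P gives 5>2; P3→Z gives 5>1]
(B,Q,Y): not NE [P2→P gives 10>8]
(B,Q,Z): not NE [P1→A gives 9>6]
(B,Q,W): not NE [P3→Z gives 5>0]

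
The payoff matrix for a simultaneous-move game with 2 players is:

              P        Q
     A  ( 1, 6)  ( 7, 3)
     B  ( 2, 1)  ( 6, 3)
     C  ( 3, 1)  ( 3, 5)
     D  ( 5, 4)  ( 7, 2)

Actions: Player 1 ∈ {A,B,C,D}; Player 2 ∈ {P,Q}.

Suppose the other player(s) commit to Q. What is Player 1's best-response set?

u_1(A vs Q) = 7
u_1(B vs Q) = 6
u_1(C vs Q) = 3
u_1(D vs Q) = 7
max payoff 7 at {A,D}

BR_1 = {A,D}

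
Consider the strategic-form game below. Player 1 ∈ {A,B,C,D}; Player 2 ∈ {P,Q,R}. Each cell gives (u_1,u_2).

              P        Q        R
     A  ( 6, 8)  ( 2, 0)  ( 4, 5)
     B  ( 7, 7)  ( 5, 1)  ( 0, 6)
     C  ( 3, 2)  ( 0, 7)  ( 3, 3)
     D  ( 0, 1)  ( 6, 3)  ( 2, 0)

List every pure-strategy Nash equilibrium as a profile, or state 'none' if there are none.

NE set: (B,P), (D,Q)

(A,P): not NE [P1→B gives 7>6]
(A,Q): not NE [P1→D gives 6>2; P2→P gives 8>0]
(A,R): not NE [P2→P gives 8>5]
(B,P): NE
(B,Q): not NE [P1→D gives 6>5; P2→P gives 7>1]
(B,R): not NE [P1→A gives 4>0; P2→P gives 7>6]
(C,P): not NE [P1→B gives 7>3; P2→Q gives 7>2]
(C,Q): not NE [P1→D gives 6>0]
(C,R): not NE [P1→A gives 4>3; P2→Q gives 7>3]
(D,P): not NE [P1→B gives 7>0; P2→Q gives 3>1]
(D,Q): NE
(D,R): not NE [P1→A gives 4>2; P2→Q gives 3>0]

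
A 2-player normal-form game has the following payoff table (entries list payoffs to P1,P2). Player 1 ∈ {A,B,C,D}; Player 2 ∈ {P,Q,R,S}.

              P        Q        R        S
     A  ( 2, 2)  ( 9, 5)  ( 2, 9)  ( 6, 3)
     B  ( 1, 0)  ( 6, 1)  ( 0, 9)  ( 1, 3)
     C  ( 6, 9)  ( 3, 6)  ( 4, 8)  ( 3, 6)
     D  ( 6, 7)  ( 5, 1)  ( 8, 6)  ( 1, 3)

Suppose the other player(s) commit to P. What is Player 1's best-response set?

u_1(A vs P) = 2
u_1(B vs P) = 1
u_1(C vs P) = 6
u_1(D vs P) = 6
max payoff 6 at {C,D}

argmax u_1 = {C,D}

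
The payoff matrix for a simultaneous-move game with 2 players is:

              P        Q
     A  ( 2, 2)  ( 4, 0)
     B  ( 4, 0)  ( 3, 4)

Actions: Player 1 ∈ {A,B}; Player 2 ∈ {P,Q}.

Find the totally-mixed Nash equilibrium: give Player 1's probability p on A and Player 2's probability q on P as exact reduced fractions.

(p,q) = (2/3, 1/3)

P1 indiff ⇒ q·2+(1-q)·4 = q·4+(1-q)·3 ⇒ q(-2) = (1-q)(-1) ⇒ q = 1/3
P2 indiff ⇒ p·2+(1-p)·0 = p·0+(1-p)·4 ⇒ p(2) = (1-p)(4) ⇒ p = 2/3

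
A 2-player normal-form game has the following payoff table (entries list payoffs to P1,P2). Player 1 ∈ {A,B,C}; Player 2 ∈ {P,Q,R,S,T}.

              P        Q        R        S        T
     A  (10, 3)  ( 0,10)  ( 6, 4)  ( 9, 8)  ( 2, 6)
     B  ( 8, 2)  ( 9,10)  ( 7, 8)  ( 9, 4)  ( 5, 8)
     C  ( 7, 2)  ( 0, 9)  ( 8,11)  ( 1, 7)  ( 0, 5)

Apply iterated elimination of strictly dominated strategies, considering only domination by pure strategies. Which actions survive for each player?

IESDS → P1:{B,C} P2:{Q,R}

P2 drop P (Q beats it: A:10>3 B:10>2 C:9>2)
P2 drop S (Q beats it: A:10>8 B:10>4 C:9>7)
P1 drop A (B beats it: Q:9>0 R:7>6 T:5>2)
P2 drop T (Q beats it: B:10>8 C:9>5)
P1→{B,C} P2→{Q,R}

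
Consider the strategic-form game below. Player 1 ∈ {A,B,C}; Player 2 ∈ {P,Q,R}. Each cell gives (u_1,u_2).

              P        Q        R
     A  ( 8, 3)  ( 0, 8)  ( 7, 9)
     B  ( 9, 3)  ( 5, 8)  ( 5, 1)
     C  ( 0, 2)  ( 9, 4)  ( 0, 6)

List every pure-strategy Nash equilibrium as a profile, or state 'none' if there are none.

(A,P): not NE [P1→B gives 9>8; P2→R gives 9>3]
(A,Q): not NE [P1→C gives 9>0; P2→R gives 9>8]
(A,R): NE
(B,P): not NE [P2→Q gives 8>3]
(B,Q): not NE [P1→C gives 9>5]
(B,R): not NE [P1→A gives 7>5; P2→Q gives 8>1]
(C,P): not NE [P1→B gives 9>0; P2→R gives 6>2]
(C,Q): not NE [P2→R gives 6>4]
(C,R): not NE [P1→A gives 7>0]

PSNE = {(A,R)}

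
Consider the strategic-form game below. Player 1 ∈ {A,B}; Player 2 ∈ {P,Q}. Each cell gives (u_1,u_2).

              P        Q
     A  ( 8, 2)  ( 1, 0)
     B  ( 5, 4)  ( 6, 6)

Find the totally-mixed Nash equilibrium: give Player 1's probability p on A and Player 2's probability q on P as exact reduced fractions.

P1 mixes 1/2 on A; P2 mixes 5/8 on P

P1 indiff ⇒ q·8+(1-q)·1 = q·5+(1-q)·6 ⇒ q(3) = (1-q)(5) ⇒ q = 5/8
P2 indiff ⇒ p·2+(1-p)·4 = p·0+(1-p)·6 ⇒ p(2) = (1-p)(2) ⇒ p = 1/2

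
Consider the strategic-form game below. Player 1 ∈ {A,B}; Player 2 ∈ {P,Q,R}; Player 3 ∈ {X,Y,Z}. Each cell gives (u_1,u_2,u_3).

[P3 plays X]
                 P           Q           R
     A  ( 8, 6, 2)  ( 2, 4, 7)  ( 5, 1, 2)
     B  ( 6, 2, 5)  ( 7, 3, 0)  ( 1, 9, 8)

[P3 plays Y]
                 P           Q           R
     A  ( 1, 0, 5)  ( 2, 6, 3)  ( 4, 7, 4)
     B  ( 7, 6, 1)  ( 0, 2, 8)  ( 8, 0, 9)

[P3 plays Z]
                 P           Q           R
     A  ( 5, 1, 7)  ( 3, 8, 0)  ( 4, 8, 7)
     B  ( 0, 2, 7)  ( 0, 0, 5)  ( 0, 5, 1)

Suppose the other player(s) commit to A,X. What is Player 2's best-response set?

BR_2 = {P}

u_2(P vs A,X) = 6
u_2(Q vs A,X) = 4
u_2(R vs A,X) = 1
max payoff 6 at {P}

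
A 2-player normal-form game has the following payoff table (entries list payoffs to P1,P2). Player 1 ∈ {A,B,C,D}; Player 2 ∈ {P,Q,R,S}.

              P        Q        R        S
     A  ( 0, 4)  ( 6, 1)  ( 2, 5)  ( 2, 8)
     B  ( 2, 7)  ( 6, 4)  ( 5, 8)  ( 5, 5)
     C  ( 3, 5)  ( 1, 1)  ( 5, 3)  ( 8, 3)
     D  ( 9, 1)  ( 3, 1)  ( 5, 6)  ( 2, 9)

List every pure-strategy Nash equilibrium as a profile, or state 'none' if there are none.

PSNE = {(B,R)}

(A,P): not NE [P1→D gives 9>0; P2→S gives 8>4]
(A,Q): not NE [P2→S gives 8>1]
(A,R): not NE [P1→D gives 5>2; P2→S gives 8>5]
(A,S): not NE [P1→C gives 8>2]
(B,P): not NE [P1→D gives 9>2; P2→R gives 8>7]
(B,Q): not NE [P2→R gives 8>4]
(B,R): NE
(B,S): not NE [P1→C gives 8>5; P2→R gives 8>5]
(C,P): not NE [P1→D gives 9>3]
(C,Q): not NE [P1→B gives 6>1; P2→P gives 5>1]
(C,R): not NE [P2→P gives 5>3]
(C,S): not NE [P2→P gives 5>3]
(D,P): not NE [P2→S gives 9>1]
(D,Q): not NE [P1→B gives 6>3; P2→S gives 9>1]
(D,R): not NE [P2→S gives 9>6]
(D,S): not NE [P1→C gives 8>2]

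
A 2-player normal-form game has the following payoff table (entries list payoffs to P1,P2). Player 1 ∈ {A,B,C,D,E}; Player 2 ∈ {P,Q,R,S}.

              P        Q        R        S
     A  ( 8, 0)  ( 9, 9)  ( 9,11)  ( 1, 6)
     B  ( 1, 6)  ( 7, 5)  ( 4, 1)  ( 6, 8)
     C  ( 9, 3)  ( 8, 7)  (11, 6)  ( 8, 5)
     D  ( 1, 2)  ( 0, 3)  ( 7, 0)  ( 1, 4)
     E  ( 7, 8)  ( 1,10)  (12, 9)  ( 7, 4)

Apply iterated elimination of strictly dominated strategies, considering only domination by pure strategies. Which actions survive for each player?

P1 drop B (C beats it: P:9>1 Q:8>7 R:11>4 S:8>6)
P1 drop D (C beats it: P:9>1 Q:8>0 R:11>7 S:8>1)
P2 drop P (Q beats it: A:9>0 C:7>3 E:10>8)
P2 drop S (Q beats it: A:9>6 C:7>5 E:10>4)
P1→{A,C,E} P2→{Q,R}

Remaining: P1:{A,C,E} P2:{Q,R}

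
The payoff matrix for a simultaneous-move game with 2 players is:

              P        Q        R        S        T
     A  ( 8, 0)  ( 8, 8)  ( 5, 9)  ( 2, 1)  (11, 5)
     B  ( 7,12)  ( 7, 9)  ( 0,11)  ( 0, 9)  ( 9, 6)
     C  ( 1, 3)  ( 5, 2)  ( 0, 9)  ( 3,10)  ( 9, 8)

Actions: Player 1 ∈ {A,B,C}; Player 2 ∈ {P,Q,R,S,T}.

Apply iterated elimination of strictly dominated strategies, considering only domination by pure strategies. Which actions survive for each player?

P1 drop B (A beats it: P:8>7 Q:8>7 R:5>0 S:2>0 T:11>9)
P2 drop P (R beats it: A:9>0 C:9>3)
P2 drop Q (R beats it: A:9>8 C:9>2)
P2 drop T (R beats it: A:9>5 C:9>8)
P1→{A,C} P2→{R,S}

Remaining: P1:{A,C} P2:{R,S}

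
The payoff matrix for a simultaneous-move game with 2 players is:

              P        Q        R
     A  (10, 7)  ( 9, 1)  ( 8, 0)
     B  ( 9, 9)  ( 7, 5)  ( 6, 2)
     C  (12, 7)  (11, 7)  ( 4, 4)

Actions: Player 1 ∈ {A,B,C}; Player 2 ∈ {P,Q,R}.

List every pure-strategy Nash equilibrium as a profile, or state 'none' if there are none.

(A,P): not NE [P1→C gives 12>10]
(A,Q): not NE [P1→C gives 11>9; P2→P gives 7>1]
(A,R): not NE [P2→P gives 7>0]
(B,P): not NE [P1→C gives 12>9]
(B,Q): not NE [P1→C gives 11>7; P2→P gives 9>5]
(B,R): not NE [P1→A gives 8>6; P2→P gives 9>2]
(C,P): NE
(C,Q): NE
(C,R): not NE [P1→A gives 8>4; P2→Q gives 7>4]

NE set: (C,P), (C,Q)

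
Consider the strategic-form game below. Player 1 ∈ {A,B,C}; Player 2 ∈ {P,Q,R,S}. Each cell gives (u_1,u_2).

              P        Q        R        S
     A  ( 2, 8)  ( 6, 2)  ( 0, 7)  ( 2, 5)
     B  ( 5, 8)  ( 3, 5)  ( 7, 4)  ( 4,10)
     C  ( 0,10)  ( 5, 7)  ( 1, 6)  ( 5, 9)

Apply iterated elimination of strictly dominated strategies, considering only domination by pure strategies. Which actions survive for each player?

IESDS → P1:{B,C} P2:{P,S}

P2 drop Q (P beats it: A:8>2 B:8>5 C:10>7)
P1 drop A (B beats it: P:5>2 R:7>0 S:4>2)
P2 drop R (P beats it: B:8>4 C:10>6)
P1→{B,C} P2→{P,S}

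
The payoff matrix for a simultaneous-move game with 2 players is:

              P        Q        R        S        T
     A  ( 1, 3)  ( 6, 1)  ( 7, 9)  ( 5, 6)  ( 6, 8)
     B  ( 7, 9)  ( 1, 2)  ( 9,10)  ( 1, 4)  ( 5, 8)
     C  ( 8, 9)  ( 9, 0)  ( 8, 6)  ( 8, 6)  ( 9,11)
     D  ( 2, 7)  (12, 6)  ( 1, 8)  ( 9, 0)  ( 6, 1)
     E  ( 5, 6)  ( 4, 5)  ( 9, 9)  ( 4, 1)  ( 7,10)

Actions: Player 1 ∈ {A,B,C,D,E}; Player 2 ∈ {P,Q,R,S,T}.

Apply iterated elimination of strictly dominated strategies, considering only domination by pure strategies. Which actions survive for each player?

P1 drop A (C beats it: P:8>1 Q:9>6 R:8>7 S:8>5 T:9>6)
P2 drop Q (P beats it: B:9>2 C:9>0 D:7>6 E:6>5)
P2 drop S (P beats it: B:9>4 C:9>6 D:7>0 E:6>1)
P1 drop D (C beats it: P:8>2 R:8>1 T:9>6)
P1→{B,C,E} P2→{P,R,T}

IESDS → P1:{B,C,E} P2:{P,R,T}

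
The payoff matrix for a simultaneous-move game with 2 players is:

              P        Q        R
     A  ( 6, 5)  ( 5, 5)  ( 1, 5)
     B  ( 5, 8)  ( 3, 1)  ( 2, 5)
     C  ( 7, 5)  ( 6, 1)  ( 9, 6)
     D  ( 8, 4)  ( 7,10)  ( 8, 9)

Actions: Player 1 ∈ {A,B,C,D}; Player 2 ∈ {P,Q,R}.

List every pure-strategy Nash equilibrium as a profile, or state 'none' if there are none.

(A,P): not NE [P1→D gives 8>6]
(A,Q): not NE [P1→D gives 7>5]
(A,R): not NE [P1→C gives 9>1]
(B,P): not NE [P1→D gives 8>5]
(B,Q): not NE [P1→D gives 7>3; P2→P gives 8>1]
(B,R): not NE [P1→C gives 9>2; P2→P gives 8>5]
(C,P): not NE [P1→D gives 8>7; P2→R gives 6>5]
(C,Q): not NE [P1→D gives 7>6; P2→R gives 6>1]
(C,R): NE
(D,P): not NE [P2→Q gives 10>4]
(D,Q): NE
(D,R): not NE [P1→C gives 9>8; P2→Q gives 10>9]

Nash profiles: (C,R), (D,Q)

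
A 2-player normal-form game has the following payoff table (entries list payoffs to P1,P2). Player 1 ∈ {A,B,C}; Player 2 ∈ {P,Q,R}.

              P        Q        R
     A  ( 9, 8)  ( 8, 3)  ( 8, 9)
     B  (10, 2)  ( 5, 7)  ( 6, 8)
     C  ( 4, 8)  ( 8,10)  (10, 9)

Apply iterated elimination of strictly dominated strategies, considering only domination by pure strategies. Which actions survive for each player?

P2 drop P (R beats it: A:9>8 B:8>2 C:9>8)
P1 drop B (A beats it: Q:8>5 R:8>6)
P1→{A,C} P2→{Q,R}

Survivors P1:{A,C} P2:{Q,R}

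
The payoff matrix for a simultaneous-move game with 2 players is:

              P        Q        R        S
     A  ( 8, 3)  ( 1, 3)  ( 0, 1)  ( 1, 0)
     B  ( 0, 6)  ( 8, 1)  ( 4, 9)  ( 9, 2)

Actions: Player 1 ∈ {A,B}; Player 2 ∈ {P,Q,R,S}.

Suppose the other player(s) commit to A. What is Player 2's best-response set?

P2 best: {P,Q}

u_2(P vs A) = 3
u_2(Q vs A) = 3
u_2(R vs A) = 1
u_2(S vs A) = 0
max payoff 3 at {P,Q}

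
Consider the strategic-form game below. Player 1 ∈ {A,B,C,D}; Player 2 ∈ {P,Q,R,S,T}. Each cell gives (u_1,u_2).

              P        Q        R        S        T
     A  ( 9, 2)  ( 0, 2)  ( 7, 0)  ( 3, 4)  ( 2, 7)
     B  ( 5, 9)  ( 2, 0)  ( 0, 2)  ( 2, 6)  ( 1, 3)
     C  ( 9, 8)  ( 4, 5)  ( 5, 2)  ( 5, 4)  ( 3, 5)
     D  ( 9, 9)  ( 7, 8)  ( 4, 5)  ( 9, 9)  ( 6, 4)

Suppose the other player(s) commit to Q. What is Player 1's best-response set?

u_1(A vs Q) = 0
u_1(B vs Q) = 2
u_1(C vs Q) = 4
u_1(D vs Q) = 7
max payoff 7 at {D}

P1 best: {D}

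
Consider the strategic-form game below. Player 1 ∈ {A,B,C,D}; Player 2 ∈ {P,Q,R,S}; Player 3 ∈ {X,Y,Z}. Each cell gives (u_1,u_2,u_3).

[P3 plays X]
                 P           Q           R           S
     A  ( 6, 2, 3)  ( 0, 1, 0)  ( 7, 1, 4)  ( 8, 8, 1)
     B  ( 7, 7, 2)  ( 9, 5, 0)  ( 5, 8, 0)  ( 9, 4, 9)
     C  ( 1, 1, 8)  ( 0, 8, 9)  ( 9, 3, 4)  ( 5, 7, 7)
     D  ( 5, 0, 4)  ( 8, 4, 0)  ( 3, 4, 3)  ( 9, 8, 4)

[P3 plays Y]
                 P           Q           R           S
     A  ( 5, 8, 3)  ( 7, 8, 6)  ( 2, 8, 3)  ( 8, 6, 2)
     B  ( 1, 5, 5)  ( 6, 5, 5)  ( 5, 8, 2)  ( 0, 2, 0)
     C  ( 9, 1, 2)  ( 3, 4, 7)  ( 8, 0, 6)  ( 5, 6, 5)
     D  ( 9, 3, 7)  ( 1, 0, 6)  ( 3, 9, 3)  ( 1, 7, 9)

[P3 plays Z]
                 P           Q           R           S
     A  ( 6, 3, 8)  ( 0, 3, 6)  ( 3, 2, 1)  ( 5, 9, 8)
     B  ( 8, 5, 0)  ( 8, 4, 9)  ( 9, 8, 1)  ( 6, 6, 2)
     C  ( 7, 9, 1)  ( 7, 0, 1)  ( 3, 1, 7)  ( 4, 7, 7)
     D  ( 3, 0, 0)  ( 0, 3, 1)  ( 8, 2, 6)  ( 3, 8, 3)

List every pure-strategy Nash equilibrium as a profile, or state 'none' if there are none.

NE set: (A,Q,Y)

(A,P,X): not NE [P1→B gives 7>6; P2→S gives 8>2; P3→Z gives 8>3]
(A,P,Y): not NE [P1→D gives 9>5; P3→Z gives 8>3]
(A,P,Z): not NE [P1→B gives 8>6; P2→S gives 9>3]
(A,Q,X): not NE [P1→B gives 9>0; P2→S gives 8>1; P3→Z gives 6>0]
(A,Q,Y): NE
(A,Q,Z): not NE [P1→B gives 8>0; P2→S gives 9>3]
(A,R,X): not NE [P1→C gives 9>7; P2→S gives 8>1]
(A,R,Y): not NE [P1→C gives 8>2; P3→X gives 4>3]
(A,R,Z): not NE [P1→B gives 9>3; P2→S gives 9>2; P3→X gives 4>1]
(A,S,X): not NE [P1→D gives 9>8; P3→Z gives 8>1]
(A,S,Y): not NE [P2→R gives 8>6; P3→Z gives 8>2]
(A,S,Z): not NE [P1→B gives 6>5]
(B,P,X): not NE [P2→R gives 8>7; P3→Y gives 5>2]
(B,P,Y): not NE [P1→D gives 9>1; P2→R gives 8>5]
(B,P,Z): not NE [P2→R gives 8>5; P3→Y gives 5>0]
(B,Q,X): not NE [P2→R gives 8>5; P3→Z gives 9>0]
(B,Q,Y): not NE [P1→A gives 7>6; P2→R gives 8>5; P3→Z gives 9>5]
(B,Q,Z): not NE [P2→R gives 8>4]
(B,R,X): not NE [P1→C gives 9>5; P3→Y gives 2>0]
(B,R,Y): not NE [P1→C gives 8>5]
(B,R,Z): not NE [P3→Y gives 2>1]
(B,S,X): not NE [P2→R gives 8>4]
(B,S,Y): not NE [P1→A gives 8>0; P2→R gives 8>2; P3→X gives 9>0]
(B,S,Z): not NE [P2→R gives 8>6; P3→X gives 9>2]
(C,P,X): not NE [P1→B gives 7>1; P2→Q gives 8>1]
(C,P,Y): not NE [P2→S gives 6>1; P3→X gives 8>2]
(C,P,Z): not NE [P1→B gives 8>7; P3→X gives 8>1]
(C,Q,X): not NE [P1→B gives 9>0]
(C,Q,Y): not NE [P1→A gives 7>3; P2→S gives 6>4; P3→X gives 9>7]
(C,Q,Z): not NE [P1→B gives 8>7; P2→P gives 9>0; P3→X gives 9>1]
(C,R,X): not NE [P2→Q gives 8>3; P3→Z gives 7>4]
(C,R,Y): not NE [P2→S gives 6>0; P3→Z gives 7>6]
(C,R,Z): not NE [P1→B gives 9>3; P2→P gives 9>1]
(C,S,X): not NE [P1→D gives 9>5; P2→Q gives 8>7]
(C,S,Y): not NE [P1→A gives 8>5; P3→Z gives 7>5]
(C,S,Z): not NE [P1→B gives 6>4; P2→P gives 9>7]
(D,P,X): not NE [P1→B gives 7>5; P2→S gives 8>0; P3→Y gives 7>4]
(D,P,Y): not NE [P2→R gives 9>3]
(D,P,Z): not NE [P1→B gives 8>3; P2→S gives 8>0; P3→Y gives 7>0]
(D,Q,X): not NE [P1→B gives 9>8; P2→S gives 8>4; P3→Y gives 6>0]
(D,Q,Y): not NE [P1→A gives 7>1; P2→R gives 9>0]
(D,Q,Z): not NE [P1→B gives 8>0; P2→S gives 8>3; P3→Y gives 6>1]
(D,R,X): not NE [P1→C gives 9>3; P2→S gives 8>4; P3→Z gives 6>3]
(D,R,Y): not NE [P1→C gives 8>3; P3→Z gives 6>3]
(D,R,Z): not NE [P1→B gives 9>8; P2→S gives 8>2]
(D,S,X): not NE [P3→Y gives 9>4]
(D,S,Y): not NE [P1→A gives 8>1; P2→R gives 9>7]
(D,S,Z): not NE [P1→B gives 6>3; P3→Y gives 9>3]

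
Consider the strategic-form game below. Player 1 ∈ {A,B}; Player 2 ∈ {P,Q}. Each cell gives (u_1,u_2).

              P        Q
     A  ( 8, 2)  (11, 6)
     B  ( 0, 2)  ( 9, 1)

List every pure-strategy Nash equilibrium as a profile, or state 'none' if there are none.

(A,P): not NE [P2→Q gives 6>2]
(A,Q): NE
(B,P): not NE [P1→A gives 8>0]
(B,Q): not NE [P1→A gives 11>9; P2→P gives 2>1]

Nash profiles: (A,Q)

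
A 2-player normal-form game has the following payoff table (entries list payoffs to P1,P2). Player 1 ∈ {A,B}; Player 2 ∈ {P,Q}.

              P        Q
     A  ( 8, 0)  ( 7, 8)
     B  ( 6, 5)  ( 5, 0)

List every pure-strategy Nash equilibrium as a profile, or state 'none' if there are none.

PSNE = {(A,Q)}

(A,P): not NE [P2→Q gives 8>0]
(A,Q): NE
(B,P): not NE [P1→A gives 8>6]
(B,Q): not NE [P1→A gives 7>5; P2→P gives 5>0]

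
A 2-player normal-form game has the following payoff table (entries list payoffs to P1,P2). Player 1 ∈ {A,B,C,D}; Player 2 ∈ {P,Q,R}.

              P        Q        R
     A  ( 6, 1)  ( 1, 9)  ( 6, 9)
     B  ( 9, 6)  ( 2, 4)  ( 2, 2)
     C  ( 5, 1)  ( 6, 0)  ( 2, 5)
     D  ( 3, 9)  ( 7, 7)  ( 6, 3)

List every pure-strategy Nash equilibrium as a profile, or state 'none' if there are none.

(A,P): not NE [P1→B gives 9>6; P2→R gives 9>1]
(A,Q): not NE [P1→D gives 7>1]
(A,R): NE
(B,P): NE
(B,Q): not NE [P1→D gives 7>2; P2→P gives 6>4]
(B,R): not NE [P1→D gives 6>2; P2→P gives 6>2]
(C,P): not NE [P1→B gives 9>5; P2→R gives 5>1]
(C,Q): not NE [P1→D gives 7>6; P2→R gives 5>0]
(C,R): not NE [P1→D gives 6>2]
(D,P): not NE [P1→B gives 9>3]
(D,Q): not NE [P2→P gives 9>7]
(D,R): not NE [P2→P gives 9>3]

Nash profiles: (A,R), (B,P)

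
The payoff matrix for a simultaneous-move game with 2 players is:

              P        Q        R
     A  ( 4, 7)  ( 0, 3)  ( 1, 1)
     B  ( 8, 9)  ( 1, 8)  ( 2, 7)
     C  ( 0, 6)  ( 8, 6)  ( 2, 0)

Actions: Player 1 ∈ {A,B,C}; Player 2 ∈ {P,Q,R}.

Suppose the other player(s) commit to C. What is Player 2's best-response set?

u_2(P vs C) = 6
u_2(Q vs C) = 6
u_2(R vs C) = 0
max payoff 6 at {P,Q}

BR_2 = {P,Q}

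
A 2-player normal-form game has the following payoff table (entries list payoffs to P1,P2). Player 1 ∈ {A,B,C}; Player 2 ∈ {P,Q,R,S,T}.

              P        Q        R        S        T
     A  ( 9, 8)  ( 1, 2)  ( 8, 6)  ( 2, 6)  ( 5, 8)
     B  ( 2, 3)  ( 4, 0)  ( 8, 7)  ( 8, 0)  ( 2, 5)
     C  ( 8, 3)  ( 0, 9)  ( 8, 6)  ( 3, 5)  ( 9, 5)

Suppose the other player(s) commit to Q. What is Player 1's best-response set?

BR_1 = {B}

u_1(A vs Q) = 1
u_1(B vs Q) = 4
u_1(C vs Q) = 0
max payoff 4 at {B}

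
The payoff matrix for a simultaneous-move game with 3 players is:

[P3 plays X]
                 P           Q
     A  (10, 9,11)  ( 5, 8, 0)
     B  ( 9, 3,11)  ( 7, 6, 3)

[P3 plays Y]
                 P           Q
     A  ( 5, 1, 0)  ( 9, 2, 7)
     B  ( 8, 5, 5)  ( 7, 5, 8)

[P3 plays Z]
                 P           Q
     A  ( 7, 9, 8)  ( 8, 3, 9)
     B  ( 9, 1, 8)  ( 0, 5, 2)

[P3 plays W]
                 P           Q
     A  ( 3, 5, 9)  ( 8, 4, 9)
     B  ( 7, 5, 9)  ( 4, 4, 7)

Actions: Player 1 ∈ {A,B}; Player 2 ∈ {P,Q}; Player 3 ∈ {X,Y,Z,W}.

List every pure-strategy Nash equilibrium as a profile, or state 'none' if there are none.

(A,P,X): NE
(A,P,Y): not NE [P1→B gives 8>5; P2→Q gives 2>1; P3→X gives 11>0]
(A,P,Z): not NE [P1→B gives 9>7; P3→X gives 11>8]
(A,P,W): not NE [P1→B gives 7>3; P3→X gives 11>9]
(A,Q,X): not NE [P1→B gives 7>5; P2→P gives 9>8; P3→W gives 9>0]
(A,Q,Y): not NE [P3→W gives 9>7]
(A,Q,Z): not NE [P2→P gives 9>3]
(A,Q,W): not NE [P2→P gives 5>4]
(B,P,X): not NE [P1→A gives 10>9; P2→Q gives 6>3]
(B,P,Y): not NE [P3→X gives 11>5]
(B,P,Z): not NE [P2→Q gives 5>1; P3→X gives 11>8]
(B,P,W): not NE [P3→X gives 11>9]
(B,Q,X): not NE [P3→Y gives 8>3]
(B,Q,Y): not NE [P1→A gives 9>7]
(B,Q,Z): not NE [P1→A gives 8>0; P3→Y gives 8>2]
(B,Q,W): not NE [P1→A gives 8>4; P2→P gives 5>4; P3→Y gives 8>7]

NE set: (A,P,X)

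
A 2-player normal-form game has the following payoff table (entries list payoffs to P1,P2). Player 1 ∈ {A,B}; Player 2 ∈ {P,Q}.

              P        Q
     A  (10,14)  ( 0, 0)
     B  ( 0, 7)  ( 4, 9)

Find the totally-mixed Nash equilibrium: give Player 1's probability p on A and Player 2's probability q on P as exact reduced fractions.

P1 indiff ⇒ q·10+(1-q)·0 = q·0+(1-q)·4 ⇒ q(10) = (1-q)(4) ⇒ q = 2/7
P2 indiff ⇒ p·14+(1-p)·7 = p·0+(1-p)·9 ⇒ p(14) = (1-p)(2) ⇒ p = 1/8

P1 mixes 1/8 on A; P2 mixes 2/7 on P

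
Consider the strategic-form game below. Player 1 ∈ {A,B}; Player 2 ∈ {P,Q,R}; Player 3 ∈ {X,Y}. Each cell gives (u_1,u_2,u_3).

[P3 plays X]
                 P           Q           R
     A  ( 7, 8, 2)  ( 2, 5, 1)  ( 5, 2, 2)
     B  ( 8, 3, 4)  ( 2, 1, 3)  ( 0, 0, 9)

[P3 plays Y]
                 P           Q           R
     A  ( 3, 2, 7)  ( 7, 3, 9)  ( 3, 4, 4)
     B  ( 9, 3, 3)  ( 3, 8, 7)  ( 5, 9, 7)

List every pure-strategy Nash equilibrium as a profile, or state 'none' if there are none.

PSNE = {(B,P,X)}

(A,P,X): not NE [P1→B gives 8>7; P3→Y gives 7>2]
(A,P,Y): not NE [P1→B gives 9>3; P2→R gives 4>2]
(A,Q,X): not NE [P2→P gives 8>5; P3→Y gives 9>1]
(A,Q,Y): not NE [P2→R gives 4>3]
(A,R,X): not NE [P2→P gives 8>2; P3→Y gives 4>2]
(A,R,Y): not NE [P1→B gives 5>3]
(B,P,X): NE
(B,P,Y): not NE [P2→R gives 9>3; P3→X gives 4>3]
(B,Q,X): not NE [P2→P gives 3>1; P3→Y gives 7>3]
(B,Q,Y): not NE [P1→A gives 7>3; P2→R gives 9>8]
(B,R,X): not NE [P1→A gives 5>0; P2→P gives 3>0]
(B,R,Y): not NE [P3→X gives 9>7]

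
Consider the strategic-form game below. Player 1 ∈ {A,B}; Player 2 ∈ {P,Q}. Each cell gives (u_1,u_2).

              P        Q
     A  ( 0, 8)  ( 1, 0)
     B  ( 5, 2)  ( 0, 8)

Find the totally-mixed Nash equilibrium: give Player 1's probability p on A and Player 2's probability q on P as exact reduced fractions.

P1 indiff ⇒ q·0+(1-q)·1 = q·5+(1-q)·0 ⇒ q(-5) = (1-q)(-1) ⇒ q = 1/6
P2 indiff ⇒ p·8+(1-p)·2 = p·0+(1-p)·8 ⇒ p(8) = (1-p)(6) ⇒ p = 3/7

p=3/7, q=1/6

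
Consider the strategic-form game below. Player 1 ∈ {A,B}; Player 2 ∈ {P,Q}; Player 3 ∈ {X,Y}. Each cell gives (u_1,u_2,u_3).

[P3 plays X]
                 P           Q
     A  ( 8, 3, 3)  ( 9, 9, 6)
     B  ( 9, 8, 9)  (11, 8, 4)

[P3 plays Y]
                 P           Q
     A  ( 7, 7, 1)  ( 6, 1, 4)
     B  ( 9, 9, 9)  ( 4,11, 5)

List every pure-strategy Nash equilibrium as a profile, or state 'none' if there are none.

(A,P,X): not NE [P1→B gives 9>8; P2→Q gives 9>3]
(A,P,Y): not NE [P1→B gives 9>7; P3→X gives 3>1]
(A,Q,X): not NE [P1→B gives 11>9]
(A,Q,Y): not NE [P2→P gives 7>1; P3→X gives 6>4]
(B,P,X): NE
(B,P,Y): not NE [P2→Q gives 11>9]
(B,Q,X): not NE [P3→Y gives 5>4]
(B,Q,Y): not NE [P1→A gives 6>4]

Nash profiles: (B,P,X)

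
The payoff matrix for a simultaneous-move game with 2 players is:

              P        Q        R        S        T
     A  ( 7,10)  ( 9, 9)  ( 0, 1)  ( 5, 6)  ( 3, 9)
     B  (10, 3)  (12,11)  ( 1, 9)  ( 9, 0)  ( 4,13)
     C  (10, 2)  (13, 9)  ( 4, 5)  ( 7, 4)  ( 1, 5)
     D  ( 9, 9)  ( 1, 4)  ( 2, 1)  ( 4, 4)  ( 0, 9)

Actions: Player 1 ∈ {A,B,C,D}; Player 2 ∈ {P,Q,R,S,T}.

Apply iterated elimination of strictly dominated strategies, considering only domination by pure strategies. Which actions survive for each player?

P1 drop A (B beats it: P:10>7 Q:12>9 R:1>0 S:9>5 T:4>3)
P1 drop D (C beats it: P:10>9 Q:13>1 R:4>2 S:7>4 T:1>0)
P2 drop P (Q beats it: B:11>3 C:9>2)
P2 drop R (Q beats it: B:11>9 C:9>5)
P2 drop S (Q beats it: B:11>0 C:9>4)
P1→{B,C} P2→{Q,T}

Survivors P1:{B,C} P2:{Q,T}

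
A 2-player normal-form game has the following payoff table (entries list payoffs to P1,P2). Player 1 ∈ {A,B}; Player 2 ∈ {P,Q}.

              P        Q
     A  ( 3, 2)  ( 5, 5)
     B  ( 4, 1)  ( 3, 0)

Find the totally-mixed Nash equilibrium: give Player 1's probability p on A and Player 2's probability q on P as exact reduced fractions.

P1 indiff ⇒ q·3+(1-q)·5 = q·4+(1-q)·3 ⇒ q(-1) = (1-q)(-2) ⇒ q = 2/3
P2 indiff ⇒ p·2+(1-p)·1 = p·5+(1-p)·0 ⇒ p(-3) = (1-p)(-1) ⇒ p = 1/4

(p,q) = (1/4, 2/3)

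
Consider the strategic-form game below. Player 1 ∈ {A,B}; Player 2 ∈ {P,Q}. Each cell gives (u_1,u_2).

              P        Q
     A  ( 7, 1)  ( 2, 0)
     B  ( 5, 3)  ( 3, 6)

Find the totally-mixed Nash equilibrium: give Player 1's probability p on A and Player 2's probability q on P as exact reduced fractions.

P1 mixes 3/4 on A; P2 mixes 1/3 on P

P1 indiff ⇒ q·7+(1-q)·2 = q·5+(1-q)·3 ⇒ q(2) = (1-q)(1) ⇒ q = 1/3
P2 indiff ⇒ p·1+(1-p)·3 = p·0+(1-p)·6 ⇒ p(1) = (1-p)(3) ⇒ p = 3/4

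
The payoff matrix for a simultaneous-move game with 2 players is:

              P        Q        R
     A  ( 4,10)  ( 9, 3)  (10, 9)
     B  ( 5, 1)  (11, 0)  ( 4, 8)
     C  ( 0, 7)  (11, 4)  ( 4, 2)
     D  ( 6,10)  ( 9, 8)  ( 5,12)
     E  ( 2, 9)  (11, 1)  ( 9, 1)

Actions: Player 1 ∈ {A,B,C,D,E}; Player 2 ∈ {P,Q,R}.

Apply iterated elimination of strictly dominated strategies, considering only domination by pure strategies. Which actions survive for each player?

Survivors P1:{A,D} P2:{P,R}

P2 drop Q (P beats it: A:10>3 B:1>0 C:7>4 D:10>8 E:9>1)
P1 drop B (D beats it: P:6>5 R:5>4)
P1 drop C (A beats it: P:4>0 R:10>4)
P1 drop E (A beats it: P:4>2 R:10>9)
P1→{A,D} P2→{P,R}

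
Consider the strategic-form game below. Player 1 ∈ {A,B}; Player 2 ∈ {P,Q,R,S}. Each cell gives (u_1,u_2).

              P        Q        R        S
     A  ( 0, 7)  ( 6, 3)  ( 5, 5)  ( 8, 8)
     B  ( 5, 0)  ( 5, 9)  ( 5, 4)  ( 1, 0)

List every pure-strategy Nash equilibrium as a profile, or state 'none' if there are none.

(A,P): not NE [P1→B gives 5>0; P2→S gives 8>7]
(A,Q): not NE [P2→S gives 8>3]
(A,R): not NE [P2→S gives 8>5]
(A,S): NE
(B,P): not NE [P2→Q gives 9>0]
(B,Q): not NE [P1→A gives 6>5]
(B,R): not NE [P2→Q gives 9>4]
(B,S): not NE [P1→A gives 8>1; P2→Q gives 9>0]

Nash profiles: (A,S)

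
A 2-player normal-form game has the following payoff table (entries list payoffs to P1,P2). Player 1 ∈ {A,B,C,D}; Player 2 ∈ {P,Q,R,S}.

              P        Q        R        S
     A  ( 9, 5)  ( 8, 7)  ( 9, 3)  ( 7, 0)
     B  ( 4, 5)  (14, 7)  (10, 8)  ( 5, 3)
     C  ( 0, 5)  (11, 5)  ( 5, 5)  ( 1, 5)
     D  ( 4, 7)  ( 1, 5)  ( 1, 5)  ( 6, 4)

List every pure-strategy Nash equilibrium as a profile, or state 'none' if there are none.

(A,P): not NE [P2→Q gives 7>5]
(A,Q): not NE [P1→B gives 14>8]
(A,R): not NE [P1→B gives 10>9; P2→Q gives 7>3]
(A,S): not NE [P2→Q gives 7>0]
(B,P): not NE [P1→A gives 9>4; P2→R gives 8>5]
(B,Q): not NE [P2→R gives 8>7]
(B,R): NE
(B,S): not NE [P1→A gives 7>5; P2→R gives 8>3]
(C,P): not NE [P1→A gives 9>0]
(C,Q): not NE [P1→B gives 14>11]
(C,R): not NE [P1→B gives 10>5]
(C,S): not NE [P1→A gives 7>1]
(D,P): not NE [P1→A gives 9>4]
(D,Q): not NE [P1→B gives 14>1; P2→P gives 7>5]
(D,R): not NE [P1→B gives 10>1; P2→P gives 7>5]
(D,S): not NE [P1→A gives 7>6; P2→P gives 7>4]

PSNE = {(B,R)}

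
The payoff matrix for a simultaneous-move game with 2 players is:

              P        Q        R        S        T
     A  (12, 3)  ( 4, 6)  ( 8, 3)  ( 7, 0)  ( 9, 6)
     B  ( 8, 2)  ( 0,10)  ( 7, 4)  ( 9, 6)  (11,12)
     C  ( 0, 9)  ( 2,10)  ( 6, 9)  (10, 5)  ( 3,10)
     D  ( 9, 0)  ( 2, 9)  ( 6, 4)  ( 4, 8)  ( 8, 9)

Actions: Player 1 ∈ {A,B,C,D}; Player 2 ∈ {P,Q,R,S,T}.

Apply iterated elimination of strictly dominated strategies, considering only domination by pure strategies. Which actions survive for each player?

P1 drop D (A beats it: P:12>9 Q:4>2 R:8>6 S:7>4 T:9>8)
P2 drop P (Q beats it: A:6>3 B:10>2 C:10>9)
P2 drop R (Q beats it: A:6>3 B:10>4 C:10>9)
P2 drop S (Q beats it: A:6>0 B:10>6 C:10>5)
P1 drop C (A beats it: Q:4>2 T:9>3)
P1→{A,B} P2→{Q,T}

IESDS → P1:{A,B} P2:{Q,T}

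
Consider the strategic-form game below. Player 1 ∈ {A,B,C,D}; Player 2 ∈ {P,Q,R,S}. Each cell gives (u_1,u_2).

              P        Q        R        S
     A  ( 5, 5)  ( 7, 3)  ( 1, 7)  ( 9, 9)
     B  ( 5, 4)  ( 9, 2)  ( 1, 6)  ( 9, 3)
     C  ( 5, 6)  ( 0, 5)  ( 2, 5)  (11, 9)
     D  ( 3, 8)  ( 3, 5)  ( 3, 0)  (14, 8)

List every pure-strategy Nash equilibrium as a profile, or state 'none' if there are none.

NE set: (D,S)

(A,P): not NE [P2→S gives 9>5]
(A,Q): not NE [P1→B gives 9>7; P2→S gives 9>3]
(A,R): not NE [P1→D gives 3>1; P2→S gives 9>7]
(A,S): not NE [P1→D gives 14>9]
(B,P): not NE [P2→R gives 6>4]
(B,Q): not NE [P2→R gives 6>2]
(B,R): not NE [P1→D gives 3>1]
(B,S): not NE [P1→D gives 14>9; P2→R gives 6>3]
(C,P): not NE [P2→S gives 9>6]
(C,Q): not NE [P1→B gives 9>0; P2→S gives 9>5]
(C,R): not NE [P1→D gives 3>2; P2→S gives 9>5]
(C,S): not NE [P1→D gives 14>11]
(D,P): not NE [P1→C gives 5>3]
(D,Q): not NE [P1→B gives 9>3; P2→S gives 8>5]
(D,R): not NE [P2→S gives 8>0]
(D,S): NE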